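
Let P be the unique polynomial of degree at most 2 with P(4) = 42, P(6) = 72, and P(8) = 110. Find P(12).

Forward differences of the values at x = 4, 6, 8:
  P  : 42  72  110
  Δ  : 30  38
  Δ^2: 8
The second differences are constant, confirming degree 2.
Interpolating (Newton forward form) and evaluating at x = 12 gives P(12) = 210.

210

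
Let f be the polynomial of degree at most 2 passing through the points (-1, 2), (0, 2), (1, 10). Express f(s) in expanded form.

Write f(s) = as^2 + bs + c. Substituting each data point gives a linear system:
  a - b + c = 2
  c = 2
  a + b + c = 10
Solving the system yields a = 4, b = 4, c = 2.
So f(s) = 4s^2 + 4s + 2.
Check: f(1) = 10. ✓

f(s) = 4s^2 + 4s + 2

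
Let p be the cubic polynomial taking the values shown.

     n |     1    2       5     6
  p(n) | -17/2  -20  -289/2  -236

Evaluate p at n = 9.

-1489/2

Using the Lagrange interpolation formula with nodes 1, 2, 5, 6:
  L_0(n) = (n - 2)(n - 5)(n - 6) / -20
  L_1(n) = (n - 1)(n - 5)(n - 6) / 12
  L_2(n) = (n - 1)(n - 2)(n - 6) / -12
  L_3(n) = (n - 1)(n - 2)(n - 5) / 20
Then p(n) = -17/2·L_0(n) - 20·L_1(n) - 289/2·L_2(n) - 236·L_3(n).
Expanding and collecting terms gives p(n) = -n³ + (1/2)n² - 6n - 2.
Evaluating at n = 9: p(9) = -1489/2.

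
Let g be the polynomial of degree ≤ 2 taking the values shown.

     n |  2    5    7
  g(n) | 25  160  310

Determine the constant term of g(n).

-5

Write g(n) = an^2 + bn + c. Substituting each data point gives a linear system:
  4a + 2b + c = 25
  25a + 5b + c = 160
  49a + 7b + c = 310
Solving the system yields a = 6, b = 3, c = -5.
So g(n) = 6n^2 + 3n - 5.
The constant term is -5.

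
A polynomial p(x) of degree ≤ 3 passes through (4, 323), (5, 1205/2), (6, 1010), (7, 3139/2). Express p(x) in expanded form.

p(x) = 4x^3 + 4x^2 - (1/2)x + 5

Write p(x) = ax^3 + bx^2 + cx + d. Substituting each data point gives a linear system:
  64a + 16b + 4c + d = 323
  125a + 25b + 5c + d = 1205/2
  216a + 36b + 6c + d = 1010
  343a + 49b + 7c + d = 3139/2
Solving the system yields a = 4, b = 4, c = -1/2, d = 5.
So p(x) = 4x^3 + 4x^2 - (1/2)x + 5.
Check: p(5) = 1205/2. ✓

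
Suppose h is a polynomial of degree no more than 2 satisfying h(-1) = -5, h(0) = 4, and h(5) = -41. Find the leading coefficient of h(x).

-3

Write h(x) = ax^2 + bx + c. Substituting each data point gives a linear system:
  a - b + c = -5
  c = 4
  25a + 5b + c = -41
Solving the system yields a = -3, b = 6, c = 4.
So h(x) = -3x² + 6x + 4.
The leading coefficient is -3.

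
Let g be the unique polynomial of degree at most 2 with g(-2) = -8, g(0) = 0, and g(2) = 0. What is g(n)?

Write g(n) = an^2 + bn + c. Substituting each data point gives a linear system:
  4a - 2b + c = -8
  c = 0
  4a + 2b + c = 0
Solving the system yields a = -1, b = 2, c = 0.
So g(n) = -n^2 + 2n.
Check: g(2) = 0. ✓

g(n) = -n^2 + 2n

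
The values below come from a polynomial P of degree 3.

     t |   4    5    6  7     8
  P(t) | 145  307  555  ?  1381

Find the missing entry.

The 4 known points determine the degree-3 polynomial uniquely.
Write P(t) = at^3 + bt^2 + ct + d. Substituting each data point gives a linear system:
  64a + 16b + 4c + d = 145
  125a + 25b + 5c + d = 307
  216a + 36b + 6c + d = 555
  512a + 64b + 8c + d = 1381
Solving the system yields a = 3, b = -2, c = -3, d = -3.
So P(t) = 3t^3 - 2t^2 - 3t - 3.
Then P(7) = 907.

907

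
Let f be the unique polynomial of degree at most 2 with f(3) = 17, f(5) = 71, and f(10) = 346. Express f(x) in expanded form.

Using the Lagrange interpolation formula with nodes 3, 5, 10:
  L_0(x) = (x - 5)(x - 10) / 14
  L_1(x) = (x - 3)(x - 10) / -10
  L_2(x) = (x - 3)(x - 5) / 35
Then f(x) = 17·L_0(x) + 71·L_1(x) + 346·L_2(x).
Expanding and collecting terms gives f(x) = 4x^2 - 5x - 4.
Check: f(3) = 17. ✓

f(x) = 4x^2 - 5x - 4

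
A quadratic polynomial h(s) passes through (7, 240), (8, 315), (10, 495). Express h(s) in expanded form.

Write h(s) = as^2 + bs + c. Substituting each data point gives a linear system:
  49a + 7b + c = 240
  64a + 8b + c = 315
  100a + 10b + c = 495
Solving the system yields a = 5, b = 0, c = -5.
So h(s) = 5s^2 - 5.
Check: h(8) = 315. ✓

h(s) = 5s^2 - 5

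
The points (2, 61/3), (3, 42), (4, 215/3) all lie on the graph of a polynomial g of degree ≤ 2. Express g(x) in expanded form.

g(x) = 4x^2 + (5/3)x + 1

Write g(x) = ax^2 + bx + c. Substituting each data point gives a linear system:
  4a + 2b + c = 61/3
  9a + 3b + c = 42
  16a + 4b + c = 215/3
Solving the system yields a = 4, b = 5/3, c = 1.
So g(x) = 4x² + (5/3)x + 1.
Check: g(4) = 215/3. ✓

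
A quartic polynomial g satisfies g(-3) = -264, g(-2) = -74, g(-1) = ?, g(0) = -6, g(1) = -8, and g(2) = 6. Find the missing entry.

-12

On equispaced nodes a degree-4 polynomial has vanishing fifth forward difference, so
  - g(-3) + 5·g(-2) - 10·g(-1) + 10·g(0) - 5·g(1) + g(2) = 0.
Substituting the known values and solving for g(-1):
  -10·g(-1) = 120
  g(-1) = -12.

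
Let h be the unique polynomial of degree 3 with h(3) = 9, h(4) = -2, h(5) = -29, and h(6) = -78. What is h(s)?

Write h(s) = as^3 + bs^2 + cs + d. Substituting each data point gives a linear system:
  27a + 9b + 3c + d = 9
  64a + 16b + 4c + d = -2
  125a + 25b + 5c + d = -29
  216a + 36b + 6c + d = -78
Solving the system yields a = -1, b = 4, c = -2, d = 6.
So h(s) = -s^3 + 4s^2 - 2s + 6.
Check: h(3) = 9. ✓

h(s) = -s^3 + 4s^2 - 2s + 6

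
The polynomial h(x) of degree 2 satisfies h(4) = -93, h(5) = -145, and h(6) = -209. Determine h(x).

h(x) = -6x^2 + 2x - 5

Write h(x) = ax^2 + bx + c. Substituting each data point gives a linear system:
  16a + 4b + c = -93
  25a + 5b + c = -145
  36a + 6b + c = -209
Solving the system yields a = -6, b = 2, c = -5.
So h(x) = -6x^2 + 2x - 5.
Check: h(4) = -93. ✓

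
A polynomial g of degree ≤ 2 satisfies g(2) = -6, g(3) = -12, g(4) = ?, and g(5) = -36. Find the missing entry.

On equispaced nodes a degree-2 polynomial has vanishing third forward difference, so
  - g(2) + 3·g(3) - 3·g(4) + g(5) = 0.
Substituting the known values and solving for g(4):
  -3·g(4) = 66
  g(4) = -22.

-22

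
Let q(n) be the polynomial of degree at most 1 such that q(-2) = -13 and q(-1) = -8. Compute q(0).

Using the Lagrange interpolation formula with nodes -2, -1:
  L_0(n) = (n + 1) / -1
  L_1(n) = (n + 2) / 1
Then q(n) = -13·L_0(n) - 8·L_1(n).
Expanding and collecting terms gives q(n) = 5n - 3.
Evaluating at n = 0: q(0) = -3.

-3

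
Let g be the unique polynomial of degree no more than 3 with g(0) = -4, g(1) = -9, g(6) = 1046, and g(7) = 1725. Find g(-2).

Using the Lagrange interpolation formula with nodes 0, 1, 6, 7:
  L_0(n) = (n - 1)(n - 6)(n - 7) / -42
  L_1(n) = n(n - 6)(n - 7) / 30
  L_2(n) = n(n - 1)(n - 7) / -30
  L_3(n) = n(n - 1)(n - 6) / 42
Then g(n) = -4·L_0(n) - 9·L_1(n) + 1046·L_2(n) + 1725·L_3(n).
Expanding and collecting terms gives g(n) = 6n^3 - 6n^2 - 5n - 4.
Evaluating at n = -2: g(-2) = -66.

-66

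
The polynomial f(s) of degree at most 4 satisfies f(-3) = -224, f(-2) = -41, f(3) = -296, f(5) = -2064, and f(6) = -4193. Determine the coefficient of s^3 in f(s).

-1

Write f(s) = as^4 + bs^3 + cs^2 + ds + e. Substituting each data point gives a linear system:
  81a - 27b + 9c - 3d + e = -224
  16a - 8b + 4c - 2d + e = -41
  81a + 27b + 9c + 3d + e = -296
  625a + 125b + 25c + 5d + e = -2064
  1296a + 216b + 36c + 6d + e = -4193
Solving the system yields a = -3, b = -1, c = -2, d = -3, e = 1.
So f(s) = -3s^4 - s^3 - 2s^2 - 3s + 1.
The coefficient of s^3 is -1.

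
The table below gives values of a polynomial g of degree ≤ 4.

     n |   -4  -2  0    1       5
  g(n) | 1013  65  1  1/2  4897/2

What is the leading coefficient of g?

Write g(n) = an^4 + bn^3 + cn^2 + dn + e. Substituting each data point gives a linear system:
  256a - 64b + 16c - 4d + e = 1013
  16a - 8b + 4c - 2d + e = 65
  e = 1
  a + b + c + d + e = 1/2
  625a + 125b + 25c + 5d + e = 4897/2
Solving the system yields a = 4, b = 0, c = -3/2, d = -3, e = 1.
So g(n) = 4n^4 - (3/2)n^2 - 3n + 1.
The leading coefficient is 4.

4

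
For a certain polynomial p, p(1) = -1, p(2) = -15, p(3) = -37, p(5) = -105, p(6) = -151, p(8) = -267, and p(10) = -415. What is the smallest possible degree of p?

Divided differences on the nodes 1, 2, 3, 5, 6, 8, 10:
  order 0: -1  -15  -37  -105  -151  -267  -415
  order 1: -14  -22  -34  -46  -58  -74
  order 2: -4  -4  -4  -4  -4
  order 3: 0  0  0  0
  order 4: 0  0  0
  order 5: 0  0
  order 6: 0
The order-2 divided differences are all -4 (nonzero) and every higher order vanishes, so the data lies on a polynomial of degree exactly 2.

2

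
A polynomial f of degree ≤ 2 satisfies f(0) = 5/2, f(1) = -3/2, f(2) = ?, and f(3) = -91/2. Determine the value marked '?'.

On equispaced nodes a degree-2 polynomial has vanishing third forward difference, so
  - f(0) + 3·f(1) - 3·f(2) + f(3) = 0.
Substituting the known values and solving for f(2):
  -3·f(2) = 105/2
  f(2) = -35/2.

-35/2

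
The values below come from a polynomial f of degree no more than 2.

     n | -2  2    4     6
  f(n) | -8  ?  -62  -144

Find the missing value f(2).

The 3 known points determine the degree-2 polynomial uniquely.
Write f(n) = an^2 + bn + c. Substituting each data point gives a linear system:
  4a - 2b + c = -8
  16a + 4b + c = -62
  36a + 6b + c = -144
Solving the system yields a = -4, b = -1, c = 6.
So f(n) = -4n^2 - n + 6.
Then f(2) = -12.

-12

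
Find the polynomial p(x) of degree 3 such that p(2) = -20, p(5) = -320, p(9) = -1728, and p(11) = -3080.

p(x) = -2x^3 - 4x^2 + 6x

Write p(x) = ax^3 + bx^2 + cx + d. Substituting each data point gives a linear system:
  8a + 4b + 2c + d = -20
  125a + 25b + 5c + d = -320
  729a + 81b + 9c + d = -1728
  1331a + 121b + 11c + d = -3080
Solving the system yields a = -2, b = -4, c = 6, d = 0.
So p(x) = -2x^3 - 4x^2 + 6x.
Check: p(11) = -3080. ✓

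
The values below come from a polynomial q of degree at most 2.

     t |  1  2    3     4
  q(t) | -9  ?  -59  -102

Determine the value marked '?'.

-28

The 3 known points determine the degree-2 polynomial uniquely.
Write q(t) = at^2 + bt + c. Substituting each data point gives a linear system:
  a + b + c = -9
  9a + 3b + c = -59
  16a + 4b + c = -102
Solving the system yields a = -6, b = -1, c = -2.
So q(t) = -6t² - t - 2.
Then q(2) = -28.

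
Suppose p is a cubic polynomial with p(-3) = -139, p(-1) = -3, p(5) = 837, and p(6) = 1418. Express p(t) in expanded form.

p(t) = 6t^3 + 3t^2 + 2t + 2

Write p(t) = at^3 + bt^2 + ct + d. Substituting each data point gives a linear system:
  -27a + 9b - 3c + d = -139
  -a + b - c + d = -3
  125a + 25b + 5c + d = 837
  216a + 36b + 6c + d = 1418
Solving the system yields a = 6, b = 3, c = 2, d = 2.
So p(t) = 6t³ + 3t² + 2t + 2.
Check: p(6) = 1418. ✓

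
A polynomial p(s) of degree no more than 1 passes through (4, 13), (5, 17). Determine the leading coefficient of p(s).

4

Write p(s) = as + b. Substituting each data point gives a linear system:
  4a + b = 13
  5a + b = 17
Solving the system yields a = 4, b = -3.
So p(s) = 4s - 3.
The leading coefficient is 4.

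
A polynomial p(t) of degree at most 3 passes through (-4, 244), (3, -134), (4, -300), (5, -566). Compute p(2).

-44

Using the Lagrange interpolation formula with nodes -4, 3, 4, 5:
  L_0(t) = (t - 3)(t - 4)(t - 5) / -504
  L_1(t) = (t + 4)(t - 4)(t - 5) / 14
  L_2(t) = (t + 4)(t - 3)(t - 5) / -8
  L_3(t) = (t + 4)(t - 3)(t - 4) / 18
Then p(t) = 244·L_0(t) - 134·L_1(t) - 300·L_2(t) - 566·L_3(t).
Expanding and collecting terms gives p(t) = -4t^3 - 2t^2 - 4t + 4.
Evaluating at t = 2: p(2) = -44.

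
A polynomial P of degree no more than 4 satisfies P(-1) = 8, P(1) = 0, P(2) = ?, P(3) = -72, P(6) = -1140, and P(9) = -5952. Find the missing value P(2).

-16

The 5 known points determine the degree-4 polynomial uniquely.
Write P(x) = ax^4 + bx^3 + cx^2 + dx + e. Substituting each data point gives a linear system:
  a - b + c - d + e = 8
  a + b + c + d + e = 0
  81a + 27b + 9c + 3d + e = -72
  1296a + 216b + 36c + 6d + e = -1140
  6561a + 729b + 81c + 9d + e = -5952
Solving the system yields a = -1, b = 1, c = -1, d = -5, e = 6.
So P(x) = -x^4 + x^3 - x^2 - 5x + 6.
Then P(2) = -16.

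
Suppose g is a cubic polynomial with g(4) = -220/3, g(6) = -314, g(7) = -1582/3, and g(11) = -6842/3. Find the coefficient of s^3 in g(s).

Write g(s) = as^3 + bs^2 + cs + d. Substituting each data point gives a linear system:
  64a + 16b + 4c + d = -220/3
  216a + 36b + 6c + d = -314
  343a + 49b + 7c + d = -1582/3
  1331a + 121b + 11c + d = -6842/3
Solving the system yields a = -2, b = 3, c = 5/3, d = 0.
So g(s) = -2s^3 + 3s^2 + (5/3)s.
The leading coefficient is -2.

-2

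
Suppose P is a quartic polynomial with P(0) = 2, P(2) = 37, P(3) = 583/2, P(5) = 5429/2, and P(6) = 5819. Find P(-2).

Write P(n) = an^4 + bn^3 + cn^2 + dn + e. Substituting each data point gives a linear system:
  e = 2
  16a + 8b + 4c + 2d + e = 37
  81a + 27b + 9c + 3d + e = 583/2
  625a + 125b + 25c + 5d + e = 5429/2
  1296a + 216b + 36c + 6d + e = 5819
Solving the system yields a = 5, b = -2, c = -6, d = -5/2, e = 2.
So P(n) = 5n^4 - 2n^3 - 6n^2 - (5/2)n + 2.
Then P(-2) = 79.

79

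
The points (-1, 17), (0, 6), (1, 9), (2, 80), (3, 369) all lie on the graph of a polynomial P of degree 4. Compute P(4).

1122

Forward differences of the values at t = -1, 0, 1, 2, 3:
  P  : 17  6  9  80  369
  Δ  : -11  3  71  289
  Δ^2: 14  68  218
  Δ^3: 54  150
  Δ^4: 96
The fourth differences are constant, confirming degree 4.
Interpolating (Newton forward form) and evaluating at t = 4 gives P(4) = 1122.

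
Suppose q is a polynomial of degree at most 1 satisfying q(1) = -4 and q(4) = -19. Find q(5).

Using the Lagrange interpolation formula with nodes 1, 4:
  L_0(x) = (x - 4) / -3
  L_1(x) = (x - 1) / 3
Then q(x) = -4·L_0(x) - 19·L_1(x).
Expanding and collecting terms gives q(x) = -5x + 1.
Evaluating at x = 5: q(5) = -24.

-24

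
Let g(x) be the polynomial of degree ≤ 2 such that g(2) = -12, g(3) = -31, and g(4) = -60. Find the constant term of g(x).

Write g(x) = ax^2 + bx + c. Substituting each data point gives a linear system:
  4a + 2b + c = -12
  9a + 3b + c = -31
  16a + 4b + c = -60
Solving the system yields a = -5, b = 6, c = -4.
So g(x) = -5x² + 6x - 4.
The constant term is -4.

-4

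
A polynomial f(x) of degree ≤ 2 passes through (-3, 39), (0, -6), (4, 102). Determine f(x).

Using the Lagrange interpolation formula with nodes -3, 0, 4:
  L_0(x) = x(x - 4) / 21
  L_1(x) = (x + 3)(x - 4) / -12
  L_2(x) = (x + 3)x / 28
Then f(x) = 39·L_0(x) - 6·L_1(x) + 102·L_2(x).
Expanding and collecting terms gives f(x) = 6x^2 + 3x - 6.
Check: f(0) = -6. ✓

f(x) = 6x^2 + 3x - 6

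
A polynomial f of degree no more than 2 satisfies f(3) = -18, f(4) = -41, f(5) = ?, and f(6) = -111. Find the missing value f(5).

The 3 known points determine the degree-2 polynomial uniquely.
Write f(s) = as^2 + bs + c. Substituting each data point gives a linear system:
  9a + 3b + c = -18
  16a + 4b + c = -41
  36a + 6b + c = -111
Solving the system yields a = -4, b = 5, c = 3.
So f(s) = -4s^2 + 5s + 3.
Then f(5) = -72.

-72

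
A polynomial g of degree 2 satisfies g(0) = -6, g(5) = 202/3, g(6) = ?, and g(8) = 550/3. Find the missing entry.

The 3 known points determine the degree-2 polynomial uniquely.
Write g(t) = at^2 + bt + c. Substituting each data point gives a linear system:
  c = -6
  25a + 5b + c = 202/3
  64a + 8b + c = 550/3
Solving the system yields a = 3, b = -1/3, c = -6.
So g(t) = 3t^2 - (1/3)t - 6.
Then g(6) = 100.

100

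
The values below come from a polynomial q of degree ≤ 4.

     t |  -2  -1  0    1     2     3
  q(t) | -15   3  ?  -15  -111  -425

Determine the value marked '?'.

1

The 5 known points determine the degree-4 polynomial uniquely.
Write q(t) = at^4 + bt^3 + ct^2 + dt + e. Substituting each data point gives a linear system:
  16a - 8b + 4c - 2d + e = -15
  a - b + c - d + e = 3
  a + b + c + d + e = -15
  16a + 8b + 4c + 2d + e = -111
  81a + 27b + 9c + 3d + e = -425
Solving the system yields a = -3, b = -5, c = -4, d = -4, e = 1.
So q(t) = -3t⁴ - 5t³ - 4t² - 4t + 1.
Then q(0) = 1.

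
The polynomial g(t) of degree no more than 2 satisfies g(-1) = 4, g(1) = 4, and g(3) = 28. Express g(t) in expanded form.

g(t) = 3t^2 + 1

Write g(t) = at^2 + bt + c. Substituting each data point gives a linear system:
  a - b + c = 4
  a + b + c = 4
  9a + 3b + c = 28
Solving the system yields a = 3, b = 0, c = 1.
So g(t) = 3t^2 + 1.
Check: g(1) = 4. ✓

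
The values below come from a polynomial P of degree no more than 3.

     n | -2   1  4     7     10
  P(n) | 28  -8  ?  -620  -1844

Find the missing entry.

On equispaced nodes a degree-3 polynomial has vanishing fourth forward difference, so
  P(-2) - 4·P(1) + 6·P(4) - 4·P(7) + P(10) = 0.
Substituting the known values and solving for P(4):
  6·P(4) = -696
  P(4) = -116.

-116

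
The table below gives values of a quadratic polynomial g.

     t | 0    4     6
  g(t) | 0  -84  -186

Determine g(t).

Write g(t) = at^2 + bt + c. Substituting each data point gives a linear system:
  c = 0
  16a + 4b + c = -84
  36a + 6b + c = -186
Solving the system yields a = -5, b = -1, c = 0.
So g(t) = -5t^2 - t.
Check: g(4) = -84. ✓

g(t) = -5t^2 - t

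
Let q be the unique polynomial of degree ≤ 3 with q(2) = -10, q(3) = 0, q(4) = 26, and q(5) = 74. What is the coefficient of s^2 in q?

Write q(s) = as^3 + bs^2 + cs + d. Substituting each data point gives a linear system:
  8a + 4b + 2c + d = -10
  27a + 9b + 3c + d = 0
  64a + 16b + 4c + d = 26
  125a + 25b + 5c + d = 74
Solving the system yields a = 1, b = -1, c = -4, d = -6.
So q(s) = s^3 - s^2 - 4s - 6.
The coefficient of s^2 is -1.

-1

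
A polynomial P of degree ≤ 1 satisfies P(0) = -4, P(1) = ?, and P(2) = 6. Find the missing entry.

1

On equispaced nodes a degree-1 polynomial has vanishing second forward difference, so
  P(0) - 2·P(1) + P(2) = 0.
Substituting the known values and solving for P(1):
  -2·P(1) = -2
  P(1) = 1.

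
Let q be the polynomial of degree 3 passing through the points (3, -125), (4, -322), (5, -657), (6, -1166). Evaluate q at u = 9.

Forward differences of the values at u = 3, 4, 5, 6:
  q  : -125  -322  -657  -1166
  Δ  : -197  -335  -509
  Δ^2: -138  -174
  Δ^3: -36
The third differences are constant, confirming degree 3.
Interpolating (Newton forward form) and evaluating at u = 9 gives q(9) = -4097.

-4097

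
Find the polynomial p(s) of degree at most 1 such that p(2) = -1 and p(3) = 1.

Write p(s) = as + b. Substituting each data point gives a linear system:
  2a + b = -1
  3a + b = 1
Solving the system yields a = 2, b = -5.
So p(s) = 2s - 5.
Check: p(3) = 1. ✓

p(s) = 2s - 5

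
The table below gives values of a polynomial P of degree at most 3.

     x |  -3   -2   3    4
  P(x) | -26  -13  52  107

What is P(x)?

Write P(x) = ax^3 + bx^2 + cx + d. Substituting each data point gives a linear system:
  -27a + 9b - 3c + d = -26
  -8a + 4b - 2c + d = -13
  27a + 9b + 3c + d = 52
  64a + 16b + 4c + d = 107
Solving the system yields a = 1, b = 2, c = 4, d = -5.
So P(x) = x^3 + 2x^2 + 4x - 5.
Check: P(4) = 107. ✓

P(x) = x^3 + 2x^2 + 4x - 5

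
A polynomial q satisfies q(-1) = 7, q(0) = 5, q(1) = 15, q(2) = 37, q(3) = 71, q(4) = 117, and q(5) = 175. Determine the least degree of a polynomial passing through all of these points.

Forward differences of the values at t = -1, 0, 1, 2, 3, 4, 5:
  q  : 7  5  15  37  71  117  175
  Δ  : -2  10  22  34  46  58
  Δ^2: 12  12  12  12  12
  Δ^3: 0  0  0  0
  Δ^4: 0  0  0
  Δ^5: 0  0
  Δ^6: 0
The second differences are constant (12) and nonzero, while all higher differences vanish, so the minimal degree is 2.

2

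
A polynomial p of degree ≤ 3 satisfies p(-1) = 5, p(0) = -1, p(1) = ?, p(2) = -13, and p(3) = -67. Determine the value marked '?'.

The 4 known points determine the degree-3 polynomial uniquely.
Write p(t) = at^3 + bt^2 + ct + d. Substituting each data point gives a linear system:
  -a + b - c + d = 5
  d = -1
  8a + 4b + 2c + d = -13
  27a + 9b + 3c + d = -67
Solving the system yields a = -4, b = 4, c = 2, d = -1.
So p(t) = -4t^3 + 4t^2 + 2t - 1.
Then p(1) = 1.

1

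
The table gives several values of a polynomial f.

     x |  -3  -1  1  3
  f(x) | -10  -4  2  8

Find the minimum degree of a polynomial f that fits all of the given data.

Forward differences of the values at x = -3, -1, 1, 3:
  f  : -10  -4  2  8
  Δ  : 6  6  6
  Δ^2: 0  0
  Δ^3: 0
The first differences are constant (6) and nonzero, while all higher differences vanish, so the minimal degree is 1.

1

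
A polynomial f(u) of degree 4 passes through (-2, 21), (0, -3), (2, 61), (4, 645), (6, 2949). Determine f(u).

Write f(u) = au^4 + bu^3 + cu^2 + du + e. Substituting each data point gives a linear system:
  16a - 8b + 4c - 2d + e = 21
  e = -3
  16a + 8b + 4c + 2d + e = 61
  256a + 64b + 16c + 4d + e = 645
  1296a + 216b + 36c + 6d + e = 2949
Solving the system yields a = 2, b = 1, c = 3, d = 6, e = -3.
So f(u) = 2u⁴ + u³ + 3u² + 6u - 3.
Check: f(-2) = 21. ✓

f(u) = 2u^4 + u^3 + 3u^2 + 6u - 3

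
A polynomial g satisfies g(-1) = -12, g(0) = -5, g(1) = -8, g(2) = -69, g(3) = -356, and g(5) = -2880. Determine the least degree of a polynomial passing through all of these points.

4

Divided differences on the nodes -1, 0, 1, 2, 3, 5:
  order 0: -12  -5  -8  -69  -356  -2880
  order 1: 7  -3  -61  -287  -1262
  order 2: -5  -29  -113  -325
  order 3: -8  -28  -53
  order 4: -5  -5
  order 5: 0
The order-4 divided differences are all -5 (nonzero) and every higher order vanishes, so the data lies on a polynomial of degree exactly 4.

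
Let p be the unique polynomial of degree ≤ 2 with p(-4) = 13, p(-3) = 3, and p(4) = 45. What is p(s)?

Write p(s) = as^2 + bs + c. Substituting each data point gives a linear system:
  16a - 4b + c = 13
  9a - 3b + c = 3
  16a + 4b + c = 45
Solving the system yields a = 2, b = 4, c = -3.
So p(s) = 2s² + 4s - 3.
Check: p(4) = 45. ✓

p(s) = 2s^2 + 4s - 3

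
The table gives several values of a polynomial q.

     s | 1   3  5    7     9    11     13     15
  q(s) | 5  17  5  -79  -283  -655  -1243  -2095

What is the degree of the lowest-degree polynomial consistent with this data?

Forward differences of the values at s = 1, 3, 5, 7, 9, 11, 13, 15:
  q  : 5  17  5  -79  -283  -655  -1243  -2095
  Δ  : 12  -12  -84  -204  -372  -588  -852
  Δ^2: -24  -72  -120  -168  -216  -264
  Δ^3: -48  -48  -48  -48  -48
  Δ^4: 0  0  0  0
  Δ^5: 0  0  0
  Δ^6: 0  0
  Δ^7: 0
The third differences are constant (-48) and nonzero, while all higher differences vanish, so the minimal degree is 3.

3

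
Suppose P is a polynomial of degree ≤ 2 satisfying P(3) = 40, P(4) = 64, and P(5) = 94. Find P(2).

22

Write P(x) = ax^2 + bx + c. Substituting each data point gives a linear system:
  9a + 3b + c = 40
  16a + 4b + c = 64
  25a + 5b + c = 94
Solving the system yields a = 3, b = 3, c = 4.
So P(x) = 3x^2 + 3x + 4.
Then P(2) = 22.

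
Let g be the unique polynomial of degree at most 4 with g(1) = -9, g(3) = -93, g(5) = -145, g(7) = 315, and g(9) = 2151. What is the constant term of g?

0

Write g(n) = an^4 + bn^3 + cn^2 + dn + e. Substituting each data point gives a linear system:
  a + b + c + d + e = -9
  81a + 27b + 9c + 3d + e = -93
  625a + 125b + 25c + 5d + e = -145
  2401a + 343b + 49c + 7d + e = 315
  6561a + 729b + 81c + 9d + e = 2151
Solving the system yields a = 1, b = -6, c = 0, d = -4, e = 0.
So g(n) = n⁴ - 6n³ - 4n.
The constant term is 0.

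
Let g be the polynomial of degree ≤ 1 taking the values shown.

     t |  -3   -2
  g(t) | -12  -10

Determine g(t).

Using the Lagrange interpolation formula with nodes -3, -2:
  L_0(t) = (t + 2) / -1
  L_1(t) = (t + 3) / 1
Then g(t) = -12·L_0(t) - 10·L_1(t).
Expanding and collecting terms gives g(t) = 2t - 6.
Check: g(-3) = -12. ✓

g(t) = 2t - 6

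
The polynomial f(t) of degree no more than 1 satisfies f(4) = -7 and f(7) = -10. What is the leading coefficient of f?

-1

Write f(t) = at + b. Substituting each data point gives a linear system:
  4a + b = -7
  7a + b = -10
Solving the system yields a = -1, b = -3.
So f(t) = -t - 3.
The leading coefficient is -1.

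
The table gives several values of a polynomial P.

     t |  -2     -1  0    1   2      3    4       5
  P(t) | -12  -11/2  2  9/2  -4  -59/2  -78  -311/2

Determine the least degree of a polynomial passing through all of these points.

3

Forward differences of the values at t = -2, -1, 0, 1, 2, 3, 4, 5:
  P  : -12  -11/2  2  9/2  -4  -59/2  -78  -311/2
  Δ  : 13/2  15/2  5/2  -17/2  -51/2  -97/2  -155/2
  Δ^2: 1  -5  -11  -17  -23  -29
  Δ^3: -6  -6  -6  -6  -6
  Δ^4: 0  0  0  0
  Δ^5: 0  0  0
  Δ^6: 0  0
  Δ^7: 0
The third differences are constant (-6) and nonzero, while all higher differences vanish, so the minimal degree is 3.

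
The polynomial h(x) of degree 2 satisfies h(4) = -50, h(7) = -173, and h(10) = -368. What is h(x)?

h(x) = -4x^2 + 3x + 2

Write h(x) = ax^2 + bx + c. Substituting each data point gives a linear system:
  16a + 4b + c = -50
  49a + 7b + c = -173
  100a + 10b + c = -368
Solving the system yields a = -4, b = 3, c = 2.
So h(x) = -4x^2 + 3x + 2.
Check: h(7) = -173. ✓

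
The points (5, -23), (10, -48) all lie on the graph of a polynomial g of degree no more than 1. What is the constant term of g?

Write g(t) = at + b. Substituting each data point gives a linear system:
  5a + b = -23
  10a + b = -48
Solving the system yields a = -5, b = 2.
So g(t) = -5t + 2.
The constant term is 2.

2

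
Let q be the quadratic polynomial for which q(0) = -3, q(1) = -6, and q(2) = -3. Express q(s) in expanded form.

Write q(s) = as^2 + bs + c. Substituting each data point gives a linear system:
  c = -3
  a + b + c = -6
  4a + 2b + c = -3
Solving the system yields a = 3, b = -6, c = -3.
So q(s) = 3s^2 - 6s - 3.
Check: q(2) = -3. ✓

q(s) = 3s^2 - 6s - 3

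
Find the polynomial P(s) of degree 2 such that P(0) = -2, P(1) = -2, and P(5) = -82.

Write P(s) = as^2 + bs + c. Substituting each data point gives a linear system:
  c = -2
  a + b + c = -2
  25a + 5b + c = -82
Solving the system yields a = -4, b = 4, c = -2.
So P(s) = -4s^2 + 4s - 2.
Check: P(1) = -2. ✓

P(s) = -4s^2 + 4s - 2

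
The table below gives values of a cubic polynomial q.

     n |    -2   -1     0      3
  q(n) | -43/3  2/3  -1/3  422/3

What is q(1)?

Using the Lagrange interpolation formula with nodes -2, -1, 0, 3:
  L_0(n) = (n + 1)n(n - 3) / -10
  L_1(n) = (n + 2)n(n - 3) / 4
  L_2(n) = (n + 2)(n + 1)(n - 3) / -6
  L_3(n) = (n + 2)(n + 1)n / 60
Then q(n) = -43/3·L_0(n) + 2/3·L_1(n) - 1/3·L_2(n) + 422/3·L_3(n).
Expanding and collecting terms gives q(n) = 4n³ + 4n² - n - 1/3.
Evaluating at n = 1: q(1) = 20/3.

20/3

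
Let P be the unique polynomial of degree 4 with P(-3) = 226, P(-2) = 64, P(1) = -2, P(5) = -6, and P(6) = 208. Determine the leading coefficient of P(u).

Write P(u) = au^4 + bu^3 + cu^2 + du + e. Substituting each data point gives a linear system:
  81a - 27b + 9c - 3d + e = 226
  16a - 8b + 4c - 2d + e = 64
  a + b + c + d + e = -2
  625a + 125b + 25c + 5d + e = -6
  1296a + 216b + 36c + 6d + e = 208
Solving the system yields a = 1, b = -5, c = 0, d = -2, e = 4.
So P(u) = u^4 - 5u^3 - 2u + 4.
The leading coefficient is 1.

1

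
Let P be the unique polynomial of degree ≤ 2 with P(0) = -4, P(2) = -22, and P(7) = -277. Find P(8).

Using the Lagrange interpolation formula with nodes 0, 2, 7:
  L_0(t) = (t - 2)(t - 7) / 14
  L_1(t) = t(t - 7) / -10
  L_2(t) = t(t - 2) / 35
Then P(t) = -4·L_0(t) - 22·L_1(t) - 277·L_2(t).
Expanding and collecting terms gives P(t) = -6t^2 + 3t - 4.
Evaluating at t = 8: P(8) = -364.

-364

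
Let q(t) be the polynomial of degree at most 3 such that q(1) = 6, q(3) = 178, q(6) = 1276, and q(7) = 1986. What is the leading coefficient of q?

5

Write q(t) = at^3 + bt^2 + ct + d. Substituting each data point gives a linear system:
  a + b + c + d = 6
  27a + 9b + 3c + d = 178
  216a + 36b + 6c + d = 1276
  343a + 49b + 7c + d = 1986
Solving the system yields a = 5, b = 6, c = -3, d = -2.
So q(t) = 5t^3 + 6t^2 - 3t - 2.
The leading coefficient is 5.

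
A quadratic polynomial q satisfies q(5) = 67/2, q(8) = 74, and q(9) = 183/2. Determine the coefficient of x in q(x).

1/2

Write q(x) = ax^2 + bx + c. Substituting each data point gives a linear system:
  25a + 5b + c = 67/2
  64a + 8b + c = 74
  81a + 9b + c = 183/2
Solving the system yields a = 1, b = 1/2, c = 6.
So q(x) = x² + (1/2)x + 6.
The coefficient of x is 1/2.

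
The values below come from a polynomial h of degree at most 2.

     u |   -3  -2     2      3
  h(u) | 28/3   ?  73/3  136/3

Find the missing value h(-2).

1/3

The 3 known points determine the degree-2 polynomial uniquely.
Write h(u) = au^2 + bu + c. Substituting each data point gives a linear system:
  9a - 3b + c = 28/3
  4a + 2b + c = 73/3
  9a + 3b + c = 136/3
Solving the system yields a = 3, b = 6, c = 1/3.
So h(u) = 3u^2 + 6u + 1/3.
Then h(-2) = 1/3.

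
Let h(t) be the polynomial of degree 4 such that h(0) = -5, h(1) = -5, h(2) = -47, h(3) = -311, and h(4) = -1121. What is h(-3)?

Write h(t) = at^4 + bt^3 + ct^2 + dt + e. Substituting each data point gives a linear system:
  e = -5
  a + b + c + d + e = -5
  16a + 8b + 4c + 2d + e = -47
  81a + 27b + 9c + 3d + e = -311
  256a + 64b + 16c + 4d + e = -1121
Solving the system yields a = -6, b = 6, c = 3, d = -3, e = -5.
So h(t) = -6t^4 + 6t^3 + 3t^2 - 3t - 5.
Then h(-3) = -617.

-617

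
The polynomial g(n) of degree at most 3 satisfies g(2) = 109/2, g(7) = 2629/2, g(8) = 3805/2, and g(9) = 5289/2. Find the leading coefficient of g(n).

Write g(n) = an^3 + bn^2 + cn + d. Substituting each data point gives a linear system:
  8a + 4b + 2c + d = 109/2
  343a + 49b + 7c + d = 2629/2
  512a + 64b + 8c + d = 3805/2
  729a + 81b + 9c + d = 5289/2
Solving the system yields a = 3, b = 5, c = 6, d = -3/2.
So g(n) = 3n^3 + 5n^2 + 6n - 3/2.
The leading coefficient is 3.

3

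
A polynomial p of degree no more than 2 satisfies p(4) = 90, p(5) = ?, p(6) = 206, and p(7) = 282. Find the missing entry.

142

The 3 known points determine the degree-2 polynomial uniquely.
Write p(x) = ax^2 + bx + c. Substituting each data point gives a linear system:
  16a + 4b + c = 90
  36a + 6b + c = 206
  49a + 7b + c = 282
Solving the system yields a = 6, b = -2, c = 2.
So p(x) = 6x^2 - 2x + 2.
Then p(5) = 142.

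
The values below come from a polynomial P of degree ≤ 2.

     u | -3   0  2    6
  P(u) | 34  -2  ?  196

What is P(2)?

24

The 3 known points determine the degree-2 polynomial uniquely.
Write P(u) = au^2 + bu + c. Substituting each data point gives a linear system:
  9a - 3b + c = 34
  c = -2
  36a + 6b + c = 196
Solving the system yields a = 5, b = 3, c = -2.
So P(u) = 5u^2 + 3u - 2.
Then P(2) = 24.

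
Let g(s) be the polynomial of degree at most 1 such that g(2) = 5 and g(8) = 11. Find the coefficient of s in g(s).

1

Write g(s) = as + b. Substituting each data point gives a linear system:
  2a + b = 5
  8a + b = 11
Solving the system yields a = 1, b = 3.
So g(s) = s + 3.
The leading coefficient is 1.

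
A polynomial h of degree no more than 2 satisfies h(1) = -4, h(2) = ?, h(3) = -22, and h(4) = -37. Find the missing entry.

-11

The 3 known points determine the degree-2 polynomial uniquely.
Write h(n) = an^2 + bn + c. Substituting each data point gives a linear system:
  a + b + c = -4
  9a + 3b + c = -22
  16a + 4b + c = -37
Solving the system yields a = -2, b = -1, c = -1.
So h(n) = -2n^2 - n - 1.
Then h(2) = -11.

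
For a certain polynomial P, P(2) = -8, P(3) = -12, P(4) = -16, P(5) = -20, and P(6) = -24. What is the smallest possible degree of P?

Forward differences of the values at s = 2, 3, 4, 5, 6:
  P  : -8  -12  -16  -20  -24
  Δ  : -4  -4  -4  -4
  Δ^2: 0  0  0
  Δ^3: 0  0
  Δ^4: 0
The first differences are constant (-4) and nonzero, while all higher differences vanish, so the minimal degree is 1.

1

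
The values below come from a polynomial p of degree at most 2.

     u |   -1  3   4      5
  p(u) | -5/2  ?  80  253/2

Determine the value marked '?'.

87/2

The 3 known points determine the degree-2 polynomial uniquely.
Write p(u) = au^2 + bu + c. Substituting each data point gives a linear system:
  a - b + c = -5/2
  16a + 4b + c = 80
  25a + 5b + c = 253/2
Solving the system yields a = 5, b = 3/2, c = -6.
So p(u) = 5u² + (3/2)u - 6.
Then p(3) = 87/2.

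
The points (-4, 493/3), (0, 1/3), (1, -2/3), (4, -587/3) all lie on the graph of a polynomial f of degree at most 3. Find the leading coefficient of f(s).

Write f(s) = as^3 + bs^2 + cs + d. Substituting each data point gives a linear system:
  -64a + 16b - 4c + d = 493/3
  d = 1/3
  a + b + c + d = -2/3
  64a + 16b + 4c + d = -587/3
Solving the system yields a = -3, b = -1, c = 3, d = 1/3.
So f(s) = -3s³ - s² + 3s + 1/3.
The leading coefficient is -3.

-3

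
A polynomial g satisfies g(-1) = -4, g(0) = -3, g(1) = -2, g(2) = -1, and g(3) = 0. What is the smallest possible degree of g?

Forward differences of the values at x = -1, 0, 1, 2, 3:
  g  : -4  -3  -2  -1  0
  Δ  : 1  1  1  1
  Δ^2: 0  0  0
  Δ^3: 0  0
  Δ^4: 0
The first differences are constant (1) and nonzero, while all higher differences vanish, so the minimal degree is 1.

1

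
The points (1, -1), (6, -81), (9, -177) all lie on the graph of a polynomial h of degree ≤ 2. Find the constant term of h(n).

Write h(n) = an^2 + bn + c. Substituting each data point gives a linear system:
  a + b + c = -1
  36a + 6b + c = -81
  81a + 9b + c = -177
Solving the system yields a = -2, b = -2, c = 3.
So h(n) = -2n² - 2n + 3.
The constant term is 3.

3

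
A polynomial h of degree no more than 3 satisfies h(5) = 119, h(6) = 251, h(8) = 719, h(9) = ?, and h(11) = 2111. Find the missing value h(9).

1079

The 4 known points determine the degree-3 polynomial uniquely.
Write h(x) = ax^3 + bx^2 + cx + d. Substituting each data point gives a linear system:
  125a + 25b + 5c + d = 119
  216a + 36b + 6c + d = 251
  512a + 64b + 8c + d = 719
  1331a + 121b + 11c + d = 2111
Solving the system yields a = 2, b = -4, c = -6, d = -1.
So h(x) = 2x³ - 4x² - 6x - 1.
Then h(9) = 1079.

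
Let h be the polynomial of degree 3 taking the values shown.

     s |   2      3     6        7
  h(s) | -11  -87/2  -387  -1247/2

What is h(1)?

Using the Lagrange interpolation formula with nodes 2, 3, 6, 7:
  L_0(s) = (s - 3)(s - 6)(s - 7) / -20
  L_1(s) = (s - 2)(s - 6)(s - 7) / 12
  L_2(s) = (s - 2)(s - 3)(s - 7) / -12
  L_3(s) = (s - 2)(s - 3)(s - 6) / 20
Then h(s) = -11·L_0(s) - 87/2·L_1(s) - 387·L_2(s) - 1247/2·L_3(s).
Expanding and collecting terms gives h(s) = -2s³ + (3/2)s² - 2s + 3.
Evaluating at s = 1: h(1) = 1/2.

1/2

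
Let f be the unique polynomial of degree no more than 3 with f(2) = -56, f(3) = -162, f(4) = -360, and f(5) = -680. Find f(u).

f(u) = -5u^3 - u^2 - 6u

Write f(u) = au^3 + bu^2 + cu + d. Substituting each data point gives a linear system:
  8a + 4b + 2c + d = -56
  27a + 9b + 3c + d = -162
  64a + 16b + 4c + d = -360
  125a + 25b + 5c + d = -680
Solving the system yields a = -5, b = -1, c = -6, d = 0.
So f(u) = -5u^3 - u^2 - 6u.
Check: f(4) = -360. ✓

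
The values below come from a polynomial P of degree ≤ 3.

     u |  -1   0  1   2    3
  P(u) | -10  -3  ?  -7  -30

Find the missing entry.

0

The 4 known points determine the degree-3 polynomial uniquely.
Write P(u) = au^3 + bu^2 + cu + d. Substituting each data point gives a linear system:
  -a + b - c + d = -10
  d = -3
  8a + 4b + 2c + d = -7
  27a + 9b + 3c + d = -30
Solving the system yields a = -1, b = -2, c = 6, d = -3.
So P(u) = -u^3 - 2u^2 + 6u - 3.
Then P(1) = 0.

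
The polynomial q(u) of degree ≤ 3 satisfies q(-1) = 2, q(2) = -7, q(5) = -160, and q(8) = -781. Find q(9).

Forward differences of the values at u = -1, 2, 5, 8:
  q  : 2  -7  -160  -781
  Δ  : -9  -153  -621
  Δ^2: -144  -468
  Δ^3: -324
The third differences are constant, confirming degree 3.
Interpolating (Newton forward form) and evaluating at u = 9 gives q(9) = -1148.

-1148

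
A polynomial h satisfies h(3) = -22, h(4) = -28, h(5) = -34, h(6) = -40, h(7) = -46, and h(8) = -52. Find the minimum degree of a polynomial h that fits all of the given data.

1

Forward differences of the values at t = 3, 4, 5, 6, 7, 8:
  h  : -22  -28  -34  -40  -46  -52
  Δ  : -6  -6  -6  -6  -6
  Δ^2: 0  0  0  0
  Δ^3: 0  0  0
  Δ^4: 0  0
  Δ^5: 0
The first differences are constant (-6) and nonzero, while all higher differences vanish, so the minimal degree is 1.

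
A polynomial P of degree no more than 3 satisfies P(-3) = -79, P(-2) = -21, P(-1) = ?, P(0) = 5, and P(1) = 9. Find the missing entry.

On equispaced nodes a degree-3 polynomial has vanishing fourth forward difference, so
  P(-3) - 4·P(-2) + 6·P(-1) - 4·P(0) + P(1) = 0.
Substituting the known values and solving for P(-1):
  6·P(-1) = 6
  P(-1) = 1.

1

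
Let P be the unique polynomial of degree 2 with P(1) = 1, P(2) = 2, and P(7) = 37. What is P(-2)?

Write P(n) = an^2 + bn + c. Substituting each data point gives a linear system:
  a + b + c = 1
  4a + 2b + c = 2
  49a + 7b + c = 37
Solving the system yields a = 1, b = -2, c = 2.
So P(n) = n^2 - 2n + 2.
Then P(-2) = 10.

10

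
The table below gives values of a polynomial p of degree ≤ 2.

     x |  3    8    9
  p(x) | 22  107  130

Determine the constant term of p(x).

Write p(x) = ax^2 + bx + c. Substituting each data point gives a linear system:
  9a + 3b + c = 22
  64a + 8b + c = 107
  81a + 9b + c = 130
Solving the system yields a = 1, b = 6, c = -5.
So p(x) = x² + 6x - 5.
The constant term is -5.

-5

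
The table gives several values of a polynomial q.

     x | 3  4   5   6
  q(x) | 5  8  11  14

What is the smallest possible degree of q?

Forward differences of the values at x = 3, 4, 5, 6:
  q  : 5  8  11  14
  Δ  : 3  3  3
  Δ^2: 0  0
  Δ^3: 0
The first differences are constant (3) and nonzero, while all higher differences vanish, so the minimal degree is 1.

1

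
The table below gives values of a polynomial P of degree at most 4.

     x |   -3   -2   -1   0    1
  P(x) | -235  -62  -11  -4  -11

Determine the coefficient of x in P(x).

Write P(x) = ax^4 + bx^3 + cx^2 + dx + e. Substituting each data point gives a linear system:
  81a - 27b + 9c - 3d + e = -235
  16a - 8b + 4c - 2d + e = -62
  a - b + c - d + e = -11
  e = -4
  a + b + c + d + e = -11
Solving the system yields a = -2, b = 1, c = -5, d = -1, e = -4.
So P(x) = -2x^4 + x^3 - 5x^2 - x - 4.
The coefficient of x is -1.

-1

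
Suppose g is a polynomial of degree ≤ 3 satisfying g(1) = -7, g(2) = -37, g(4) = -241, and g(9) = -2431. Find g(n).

g(n) = -3n^3 - 3n^2 - 1

Write g(n) = an^3 + bn^2 + cn + d. Substituting each data point gives a linear system:
  a + b + c + d = -7
  8a + 4b + 2c + d = -37
  64a + 16b + 4c + d = -241
  729a + 81b + 9c + d = -2431
Solving the system yields a = -3, b = -3, c = 0, d = -1.
So g(n) = -3n^3 - 3n^2 - 1.
Check: g(2) = -37. ✓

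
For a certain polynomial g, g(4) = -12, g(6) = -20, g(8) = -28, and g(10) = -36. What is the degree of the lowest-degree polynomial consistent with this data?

1

Forward differences of the values at t = 4, 6, 8, 10:
  g  : -12  -20  -28  -36
  Δ  : -8  -8  -8
  Δ^2: 0  0
  Δ^3: 0
The first differences are constant (-8) and nonzero, while all higher differences vanish, so the minimal degree is 1.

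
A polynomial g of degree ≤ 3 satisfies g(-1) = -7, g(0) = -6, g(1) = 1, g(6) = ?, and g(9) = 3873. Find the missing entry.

The 4 known points determine the degree-3 polynomial uniquely.
Write g(s) = as^3 + bs^2 + cs + d. Substituting each data point gives a linear system:
  -a + b - c + d = -7
  d = -6
  a + b + c + d = 1
  729a + 81b + 9c + d = 3873
Solving the system yields a = 5, b = 3, c = -1, d = -6.
So g(s) = 5s^3 + 3s^2 - s - 6.
Then g(6) = 1176.

1176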